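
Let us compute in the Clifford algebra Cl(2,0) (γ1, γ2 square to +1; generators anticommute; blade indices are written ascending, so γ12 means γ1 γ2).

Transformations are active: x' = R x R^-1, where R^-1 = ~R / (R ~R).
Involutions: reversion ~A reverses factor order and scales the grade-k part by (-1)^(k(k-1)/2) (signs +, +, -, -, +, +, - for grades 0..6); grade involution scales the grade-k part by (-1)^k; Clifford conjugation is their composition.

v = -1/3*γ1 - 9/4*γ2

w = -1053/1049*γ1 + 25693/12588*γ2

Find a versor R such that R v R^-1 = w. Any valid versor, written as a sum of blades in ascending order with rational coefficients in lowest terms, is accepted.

R = v + w = -4208/3147*γ1 - 1315/6294*γ2 works: the equal norms (745/144) guarantee its sandwich swaps v into w.
Answer: -4208/3147*γ1 - 1315/6294*γ2


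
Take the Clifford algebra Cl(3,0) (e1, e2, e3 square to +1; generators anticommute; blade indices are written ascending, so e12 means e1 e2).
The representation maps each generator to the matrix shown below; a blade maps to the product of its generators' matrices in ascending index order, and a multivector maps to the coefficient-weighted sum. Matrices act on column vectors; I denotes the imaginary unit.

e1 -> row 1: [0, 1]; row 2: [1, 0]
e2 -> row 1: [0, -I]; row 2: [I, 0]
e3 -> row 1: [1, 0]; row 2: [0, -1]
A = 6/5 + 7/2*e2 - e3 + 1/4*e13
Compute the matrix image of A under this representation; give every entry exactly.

Bivector images (products of the table entries): rho(e13) = rho(e1)rho(e3) = row 1: [0, -1]; row 2: [1, 0].
M = (6/5)*1 + (7/2)*rho(e2) + (-1)*rho(e3) + (1/4)*rho(e13), summed entrywise (1 is the identity matrix):
Answer: row 1: [1/5, -1/4 - 7*I/2]; row 2: [1/4 + 7*I/2, 11/5]


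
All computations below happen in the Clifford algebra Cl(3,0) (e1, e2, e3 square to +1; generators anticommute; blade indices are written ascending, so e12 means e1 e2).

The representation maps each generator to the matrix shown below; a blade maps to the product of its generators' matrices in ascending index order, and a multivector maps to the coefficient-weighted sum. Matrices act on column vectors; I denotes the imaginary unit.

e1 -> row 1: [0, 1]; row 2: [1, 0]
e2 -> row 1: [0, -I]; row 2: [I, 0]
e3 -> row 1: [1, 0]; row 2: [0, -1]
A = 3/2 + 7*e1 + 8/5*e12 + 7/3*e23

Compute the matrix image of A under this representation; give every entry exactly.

Bivector images (products of the table entries): rho(e12) = rho(e1)rho(e2) = row 1: [I, 0]; row 2: [0, -I]; rho(e23) = rho(e2)rho(e3) = row 1: [0, I]; row 2: [I, 0].
M = (3/2)*1 + (7)*rho(e1) + (8/5)*rho(e12) + (7/3)*rho(e23), summed entrywise (1 is the identity matrix):
Answer: row 1: [3/2 + 8*I/5, 7 + 7*I/3]; row 2: [7 + 7*I/3, 3/2 - 8*I/5]


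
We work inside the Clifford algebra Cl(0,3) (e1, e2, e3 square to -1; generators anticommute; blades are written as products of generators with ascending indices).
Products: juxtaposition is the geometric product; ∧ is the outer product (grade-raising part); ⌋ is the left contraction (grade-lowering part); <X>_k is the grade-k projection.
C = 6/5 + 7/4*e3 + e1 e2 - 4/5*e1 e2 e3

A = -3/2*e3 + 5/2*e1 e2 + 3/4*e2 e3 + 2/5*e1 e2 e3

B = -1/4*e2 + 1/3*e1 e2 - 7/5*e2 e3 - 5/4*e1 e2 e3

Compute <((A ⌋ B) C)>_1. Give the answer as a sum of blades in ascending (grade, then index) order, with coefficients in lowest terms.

step 1: -17/60 + 15/16*e1 + 21/10*e2 + 25/8*e3 - 15/8*e1 e2
step 2: -3147/800 + 129/40*e1 + 633/400*e2 + 421/240*e3 - 1/30*e1 e2 - 63/1600*e1 e3 + 177/40*e2 e3 + 169/2400*e1 e2 e3
step 3: 129/40*e1 + 633/400*e2 + 421/240*e3
Answer: 129/40*e1 + 633/400*e2 + 421/240*e3


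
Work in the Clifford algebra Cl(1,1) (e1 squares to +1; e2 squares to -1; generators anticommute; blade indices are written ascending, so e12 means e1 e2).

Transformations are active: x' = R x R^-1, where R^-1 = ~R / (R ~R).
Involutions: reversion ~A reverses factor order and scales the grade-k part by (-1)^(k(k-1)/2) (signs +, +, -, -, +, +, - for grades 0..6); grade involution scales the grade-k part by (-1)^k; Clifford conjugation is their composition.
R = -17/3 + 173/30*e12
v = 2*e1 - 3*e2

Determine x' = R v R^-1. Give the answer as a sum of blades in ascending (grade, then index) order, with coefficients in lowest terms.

~R = -17/3 - 173/30*e12, and R ~R = -343/300, so R^-1 = ~R / (-343/300).
R v = 179/30*e1 + 82/15*e2
Answer: 58802/1029*e1 + 58847/1029*e2


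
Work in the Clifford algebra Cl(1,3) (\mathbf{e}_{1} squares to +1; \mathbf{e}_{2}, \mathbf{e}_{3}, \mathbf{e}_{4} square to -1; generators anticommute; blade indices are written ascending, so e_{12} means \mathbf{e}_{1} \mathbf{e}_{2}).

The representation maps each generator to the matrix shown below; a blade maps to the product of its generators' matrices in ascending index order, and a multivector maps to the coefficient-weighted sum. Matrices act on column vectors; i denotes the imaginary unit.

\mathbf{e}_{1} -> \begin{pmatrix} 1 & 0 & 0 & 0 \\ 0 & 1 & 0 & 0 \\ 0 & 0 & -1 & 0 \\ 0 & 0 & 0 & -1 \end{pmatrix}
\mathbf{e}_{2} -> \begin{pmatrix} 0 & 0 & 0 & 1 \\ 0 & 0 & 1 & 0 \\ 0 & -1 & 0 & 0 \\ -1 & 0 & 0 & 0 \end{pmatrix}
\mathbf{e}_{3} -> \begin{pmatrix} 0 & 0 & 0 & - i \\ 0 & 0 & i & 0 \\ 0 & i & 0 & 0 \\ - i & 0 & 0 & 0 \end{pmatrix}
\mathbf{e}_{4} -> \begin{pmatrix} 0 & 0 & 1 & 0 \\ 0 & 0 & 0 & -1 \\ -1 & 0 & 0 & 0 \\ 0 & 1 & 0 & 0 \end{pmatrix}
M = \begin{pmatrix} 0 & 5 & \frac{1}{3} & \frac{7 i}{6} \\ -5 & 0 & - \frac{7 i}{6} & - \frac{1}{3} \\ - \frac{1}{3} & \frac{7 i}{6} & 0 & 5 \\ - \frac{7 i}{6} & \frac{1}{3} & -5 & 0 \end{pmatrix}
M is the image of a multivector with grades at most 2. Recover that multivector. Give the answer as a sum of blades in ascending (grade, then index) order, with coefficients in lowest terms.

Method: the blade images are trace-orthogonal — tr(rho(e_A) rho(e_B)^-1) = 4 if A = B and 0 otherwise — and rho(e_A)^-1 = (e_A)^2 * rho(e_A) with (e_A)^2 = +1 or -1, so the coefficient of e_A in the preimage is (e_A)^2 * tr(M rho(e_A))/4.
Nonzero projections over blades of grade <= 2: e_{4}: (e_{4})^2 = -1, tr(M rho(e_{4})) = - \frac{4}{3}, coefficient \frac{1}{3}; e_{13}: (e_{13})^2 = +1, tr(M rho(e_{13})) = - \frac{14}{3}, coefficient -\frac{7}{6}; e_{24}: (e_{24})^2 = -1, tr(M rho(e_{24})) = -20, coefficient 5. Every other blade of grade <= 2 projects to 0.
Answer: \frac{1}{3} e_{4} - \frac{7}{6} e_{13} + 5 e_{24}


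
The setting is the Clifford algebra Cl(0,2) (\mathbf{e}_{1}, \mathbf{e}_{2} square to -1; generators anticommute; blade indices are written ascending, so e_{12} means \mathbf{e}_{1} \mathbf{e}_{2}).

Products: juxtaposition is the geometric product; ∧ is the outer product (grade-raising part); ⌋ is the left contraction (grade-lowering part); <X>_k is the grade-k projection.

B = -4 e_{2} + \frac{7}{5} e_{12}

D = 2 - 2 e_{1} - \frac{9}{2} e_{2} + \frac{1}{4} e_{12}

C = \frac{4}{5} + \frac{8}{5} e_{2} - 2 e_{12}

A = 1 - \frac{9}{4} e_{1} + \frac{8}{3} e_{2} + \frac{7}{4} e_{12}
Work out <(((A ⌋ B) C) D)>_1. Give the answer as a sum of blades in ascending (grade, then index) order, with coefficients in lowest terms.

step 1: \frac{493}{60} + \frac{56}{15} e_{1} - \frac{17}{20} e_{2} + \frac{7}{5} e_{12}
step 2: \frac{161}{15} + \frac{367}{150} e_{1} + \frac{299}{15} e_{2} - \frac{467}{50} e_{12}
step 3: \frac{23679}{200} - \frac{2681}{50} e_{1} + \frac{1927}{200} e_{2} + \frac{643}{50} e_{12}
step 4: -\frac{2681}{50} e_{1} + \frac{1927}{200} e_{2}
Answer: -\frac{2681}{50} e_{1} + \frac{1927}{200} e_{2}


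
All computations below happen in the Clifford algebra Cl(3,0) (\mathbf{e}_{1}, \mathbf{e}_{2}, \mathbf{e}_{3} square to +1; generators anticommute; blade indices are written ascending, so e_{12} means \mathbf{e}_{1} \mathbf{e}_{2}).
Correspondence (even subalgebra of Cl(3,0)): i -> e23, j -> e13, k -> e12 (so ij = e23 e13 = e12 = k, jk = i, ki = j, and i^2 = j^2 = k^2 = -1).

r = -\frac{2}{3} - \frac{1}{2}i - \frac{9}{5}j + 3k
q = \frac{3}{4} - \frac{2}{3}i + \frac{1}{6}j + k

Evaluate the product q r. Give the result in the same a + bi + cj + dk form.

In blades: q = \frac{3}{4} + e_{12} + \frac{1}{6} e_{13} - \frac{2}{3} e_{23}, r = -\frac{2}{3} + 3 e_{12} - \frac{9}{5} e_{13} - \frac{1}{2} e_{23}.
Distribute q over r term by term (generator squares from the signature, products reordered to ascending indices): (\frac{3}{4})*r = -\frac{1}{2} + \frac{9}{4} e_{12} - \frac{27}{20} e_{13} - \frac{3}{8} e_{23}; (e_{12})*r = -3 - \frac{2}{3} e_{12} - \frac{1}{2} e_{13} + \frac{9}{5} e_{23}; (\frac{1}{6} e_{13})*r = \frac{3}{10} + \frac{1}{12} e_{12} - \frac{1}{9} e_{13} + \frac{1}{2} e_{23}; (-\frac{2}{3} e_{23})*r = -\frac{1}{3} + \frac{6}{5} e_{12} + 2 e_{13} + \frac{4}{9} e_{23}.
Sum: -\frac{53}{15} + \frac{43}{15} e_{12} + \frac{7}{180} e_{13} + \frac{853}{360} e_{23}; translating back through the correspondence:
Answer: -\frac{53}{15} + \frac{853}{360}i + \frac{7}{180}j + \frac{43}{15}k


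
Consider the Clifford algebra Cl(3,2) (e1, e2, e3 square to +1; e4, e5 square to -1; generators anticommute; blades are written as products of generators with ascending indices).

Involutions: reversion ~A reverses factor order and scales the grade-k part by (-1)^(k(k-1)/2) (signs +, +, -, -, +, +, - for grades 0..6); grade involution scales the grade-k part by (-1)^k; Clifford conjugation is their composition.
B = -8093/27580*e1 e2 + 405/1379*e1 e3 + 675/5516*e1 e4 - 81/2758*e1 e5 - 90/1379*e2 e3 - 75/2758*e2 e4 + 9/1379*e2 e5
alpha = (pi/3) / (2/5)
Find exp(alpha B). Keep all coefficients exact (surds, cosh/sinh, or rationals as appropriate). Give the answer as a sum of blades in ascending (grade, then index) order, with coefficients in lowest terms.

B^2 term by term: the squares give (-8093/27580)^2*(e1 e2)^2 + (405/1379)^2*(e1 e3)^2 + (675/5516)^2*(e1 e4)^2 + (-81/2758)^2*(e1 e5)^2 + (-90/1379)^2*(e2 e3)^2 + (-75/2758)^2*(e2 e4)^2 + (9/1379)^2*(e2 e5)^2 = 65496649/760656400*(-1) + 164025/1901641*(-1) + 455625/30426256*(+1) + 6561/7606564*(+1) + 8100/1901641*(-1) + 5625/7606564*(+1) + 81/1901641*(+1) = -4/25 (each basis 2-blade squares to minus the product of its generators' squares); cross terms between blades sharing an index anticommute and cancel; the commuting (index-disjoint) pairs give grade-4 terms 2*c*c'*(blade product), which cancel blade by blade — e1 e2 e3 e4: 30375/1901641 - 30375/1901641 = 0; e1 e2 e3 e5: -7290/1901641 + 7290/1901641 = 0; e1 e2 e4 e5: -6075/3803282 + 6075/3803282 = 0 — confirming B is simple. So B^2 = -4/25.
B^2 = -4/25 — B^2 < 0, so the exponential closes trigonometrically: l = 2/5, alpha*l = pi/3, so exp(alpha B) = cos(pi/3) + (sin(pi/3)/(2/5))*B = 1/2 + (5*sqrt(3)/4)*B.
Answer: 1/2 - 8093*sqrt(3)/22064*e1 e2 + 2025*sqrt(3)/5516*e1 e3 + 3375*sqrt(3)/22064*e1 e4 - 405*sqrt(3)/11032*e1 e5 - 225*sqrt(3)/2758*e2 e3 - 375*sqrt(3)/11032*e2 e4 + 45*sqrt(3)/5516*e2 e5


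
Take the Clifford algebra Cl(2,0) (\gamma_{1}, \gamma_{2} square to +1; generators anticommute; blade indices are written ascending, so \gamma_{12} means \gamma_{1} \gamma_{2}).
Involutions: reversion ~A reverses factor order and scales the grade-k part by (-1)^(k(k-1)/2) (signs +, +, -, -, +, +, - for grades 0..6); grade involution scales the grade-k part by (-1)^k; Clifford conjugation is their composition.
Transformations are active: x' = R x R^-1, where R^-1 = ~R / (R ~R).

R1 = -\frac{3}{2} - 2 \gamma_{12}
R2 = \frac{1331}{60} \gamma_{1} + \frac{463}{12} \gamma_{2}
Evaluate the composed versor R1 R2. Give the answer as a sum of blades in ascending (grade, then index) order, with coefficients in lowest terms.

Distribute over the terms of R1 (each basis-blade product reordered to ascending indices, repeated generators contracted through their squares):
(-\frac{3}{2}) R2 = -\frac{1331}{40} \gamma_{1} - \frac{463}{8} \gamma_{2}
(-2 \gamma_{12}) R2 = -\frac{463}{6} \gamma_{1} + \frac{1331}{30} \gamma_{2}
Summing the partial products and collecting blades:
Answer: -\frac{13253}{120} \gamma_{1} - \frac{1621}{120} \gamma_{2}


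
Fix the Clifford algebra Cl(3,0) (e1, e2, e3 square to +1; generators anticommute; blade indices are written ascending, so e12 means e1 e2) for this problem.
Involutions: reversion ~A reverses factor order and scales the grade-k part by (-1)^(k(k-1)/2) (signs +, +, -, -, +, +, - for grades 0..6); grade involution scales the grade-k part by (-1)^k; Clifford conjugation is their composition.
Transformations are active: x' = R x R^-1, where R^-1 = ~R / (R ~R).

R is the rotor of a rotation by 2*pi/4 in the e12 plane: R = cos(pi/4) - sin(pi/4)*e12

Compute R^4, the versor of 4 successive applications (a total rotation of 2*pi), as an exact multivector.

Rotor phase runs at HALF the rotation angle; powers of one rotor simply add phase, so after 4 steps in e12 the phase is 4*pi/4 = pi and R^4 = cos(pi) - sin(pi)*e12.
cos(pi) = -1 and sin(pi) = 0, so R^4 = -1. The total rotation 2*pi is 1 full turn, so every vector returns to itself, yet the rotor is -1, on the OTHER sheet of the double cover (an odd number of 2*pi turns).
Answer: -1


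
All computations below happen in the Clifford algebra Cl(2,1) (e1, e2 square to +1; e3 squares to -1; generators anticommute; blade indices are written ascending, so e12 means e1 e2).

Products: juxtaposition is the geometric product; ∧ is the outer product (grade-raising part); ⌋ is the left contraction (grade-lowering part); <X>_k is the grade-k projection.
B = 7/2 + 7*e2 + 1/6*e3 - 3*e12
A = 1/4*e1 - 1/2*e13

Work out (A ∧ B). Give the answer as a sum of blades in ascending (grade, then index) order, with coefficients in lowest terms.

step 1: 7/8*e1 + 7/4*e12 - 41/24*e13 + 7/2*e123
Answer: 7/8*e1 + 7/4*e12 - 41/24*e13 + 7/2*e123


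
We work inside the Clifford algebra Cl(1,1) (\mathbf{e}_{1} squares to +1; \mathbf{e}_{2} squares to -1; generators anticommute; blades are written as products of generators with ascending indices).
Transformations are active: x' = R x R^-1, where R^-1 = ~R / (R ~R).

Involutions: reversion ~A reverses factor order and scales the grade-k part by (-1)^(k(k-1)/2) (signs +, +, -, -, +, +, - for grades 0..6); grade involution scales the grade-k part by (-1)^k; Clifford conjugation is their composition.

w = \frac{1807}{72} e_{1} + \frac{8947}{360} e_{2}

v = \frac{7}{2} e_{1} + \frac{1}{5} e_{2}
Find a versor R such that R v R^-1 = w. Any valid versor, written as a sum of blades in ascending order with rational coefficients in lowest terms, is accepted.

Here q(v) = q(w) = \frac{1221}{100}; the classical choice R = v + w = \frac{2059}{72} e_{1} + \frac{9019}{360} e_{2} then realises v -> w under the sandwich.
Answer: \frac{2059}{72} e_{1} + \frac{9019}{360} e_{2}


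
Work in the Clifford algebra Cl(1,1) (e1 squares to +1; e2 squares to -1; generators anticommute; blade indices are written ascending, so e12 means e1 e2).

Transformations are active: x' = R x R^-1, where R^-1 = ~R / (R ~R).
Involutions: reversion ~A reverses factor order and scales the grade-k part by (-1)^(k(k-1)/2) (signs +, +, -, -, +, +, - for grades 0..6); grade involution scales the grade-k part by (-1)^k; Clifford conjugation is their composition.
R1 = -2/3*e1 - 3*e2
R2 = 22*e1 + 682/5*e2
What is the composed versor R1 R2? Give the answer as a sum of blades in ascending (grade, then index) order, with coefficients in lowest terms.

Distribute over the terms of R1 (each basis-blade product reordered to ascending indices, repeated generators contracted through their squares):
(-2/3*e1) R2 = -44/3 - 1364/15*e12
(-3*e2) R2 = 2046/5 + 66*e12
Summing the partial products and collecting blades:
Answer: 5918/15 - 374/15*e12


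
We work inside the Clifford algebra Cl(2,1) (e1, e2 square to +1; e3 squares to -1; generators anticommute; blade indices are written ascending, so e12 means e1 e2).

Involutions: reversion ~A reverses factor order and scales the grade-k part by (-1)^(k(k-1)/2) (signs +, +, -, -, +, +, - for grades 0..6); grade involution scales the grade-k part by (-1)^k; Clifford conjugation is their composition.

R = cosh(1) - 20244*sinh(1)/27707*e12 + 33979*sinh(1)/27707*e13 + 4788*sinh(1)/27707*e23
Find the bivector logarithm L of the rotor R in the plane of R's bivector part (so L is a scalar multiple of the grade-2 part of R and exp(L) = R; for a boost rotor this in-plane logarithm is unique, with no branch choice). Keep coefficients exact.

The scalar part of R is cosh(1), so cosh pins the rapidity up to sign — the sign comes from the bivector part; dividing that part by sinh of the rapidity yields the plane, and the in-plane L = rapidity * plane is unique because the two sign choices cancel.
Concretely: cosh(rapidity) = cosh(1) gives rapidity = ±1, and since rapidity/sinh(rapidity) is even the sign is immaterial: L = (rapidity/sinh(rapidity)) * <R>_2 = (1/sinh(1)) * <R>_2.
Answer: -20244/27707*e12 + 33979/27707*e13 + 4788/27707*e23


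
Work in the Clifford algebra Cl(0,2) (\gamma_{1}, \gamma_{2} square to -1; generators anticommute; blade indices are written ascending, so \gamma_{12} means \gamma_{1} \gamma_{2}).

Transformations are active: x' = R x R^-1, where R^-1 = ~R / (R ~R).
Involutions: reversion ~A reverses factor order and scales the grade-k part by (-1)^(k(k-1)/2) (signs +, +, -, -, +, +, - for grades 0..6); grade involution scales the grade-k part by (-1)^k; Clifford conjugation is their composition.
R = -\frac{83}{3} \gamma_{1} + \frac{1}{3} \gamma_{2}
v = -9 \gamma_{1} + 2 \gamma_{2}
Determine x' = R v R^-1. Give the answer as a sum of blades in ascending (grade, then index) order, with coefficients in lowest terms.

~R = -\frac{83}{3} \gamma_{1} + \frac{1}{3} \gamma_{2}, and R ~R = -\frac{6890}{9}, so R^-1 = ~R / (-\frac{6890}{9}).
R v = -\frac{749}{3} - \frac{157}{3} \gamma_{12}
Answer: -\frac{31162}{3445} \gamma_{1} - \frac{6141}{3445} \gamma_{2}


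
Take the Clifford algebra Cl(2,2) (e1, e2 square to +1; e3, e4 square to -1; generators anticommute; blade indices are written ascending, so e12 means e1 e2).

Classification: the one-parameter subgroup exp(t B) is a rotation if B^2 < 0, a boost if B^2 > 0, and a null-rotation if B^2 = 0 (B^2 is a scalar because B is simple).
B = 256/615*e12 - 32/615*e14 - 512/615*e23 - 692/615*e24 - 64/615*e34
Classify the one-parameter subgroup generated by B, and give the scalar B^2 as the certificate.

B^2 term by term: the squares give (256/615)^2*(e12)^2 + (-32/615)^2*(e14)^2 + (-512/615)^2*(e23)^2 + (-692/615)^2*(e24)^2 + (-64/615)^2*(e34)^2 = 65536/378225*(-1) + 1024/378225*(+1) + 262144/378225*(+1) + 478864/378225*(+1) + 4096/378225*(-1) = 16/9 (each basis 2-blade squares to minus the product of its generators' squares); cross terms between blades sharing an index anticommute and cancel; the commuting (index-disjoint) pairs give grade-4 terms 2*c*c'*(blade product), which cancel blade by blade — e1234: -32768/378225 + 32768/378225 = 0 — confirming B is simple. So B^2 = 16/9.
Answer: boost, certificate B^2 = 16/9. Why this suffices: the scalar 16/9 survives any versor conjugation, so its sign alone determines the class however B is presented.


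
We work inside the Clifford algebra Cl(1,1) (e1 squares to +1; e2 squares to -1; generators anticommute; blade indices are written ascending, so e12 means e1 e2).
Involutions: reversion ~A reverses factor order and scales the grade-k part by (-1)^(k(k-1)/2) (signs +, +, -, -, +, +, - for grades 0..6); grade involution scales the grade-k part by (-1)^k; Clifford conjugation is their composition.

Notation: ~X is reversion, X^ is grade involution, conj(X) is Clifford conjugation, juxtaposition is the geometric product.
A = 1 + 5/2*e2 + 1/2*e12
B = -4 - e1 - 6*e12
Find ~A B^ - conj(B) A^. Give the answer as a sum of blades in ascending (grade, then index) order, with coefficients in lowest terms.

first term: -1 - 14*e1 - 19/2*e2 - 13/2*e12
second term: -1 + 16*e1 + 21/2*e2 + 3/2*e12
Answer: -30*e1 - 20*e2 - 8*e12


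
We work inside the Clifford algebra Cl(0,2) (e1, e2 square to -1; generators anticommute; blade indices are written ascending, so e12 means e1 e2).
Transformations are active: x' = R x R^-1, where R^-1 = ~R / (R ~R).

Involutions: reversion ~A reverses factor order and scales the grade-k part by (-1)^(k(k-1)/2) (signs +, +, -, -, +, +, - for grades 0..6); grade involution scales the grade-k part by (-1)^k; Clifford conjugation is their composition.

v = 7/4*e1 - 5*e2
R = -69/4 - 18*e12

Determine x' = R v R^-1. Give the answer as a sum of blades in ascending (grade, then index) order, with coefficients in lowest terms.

~R = -69/4 + 18*e12, and R ~R = 9945/16, so R^-1 = ~R / (9945/16).
R v = -1923/16*e1 + 219/4*e2
Answer: 21751/4420*e1 + 2167/1105*e2


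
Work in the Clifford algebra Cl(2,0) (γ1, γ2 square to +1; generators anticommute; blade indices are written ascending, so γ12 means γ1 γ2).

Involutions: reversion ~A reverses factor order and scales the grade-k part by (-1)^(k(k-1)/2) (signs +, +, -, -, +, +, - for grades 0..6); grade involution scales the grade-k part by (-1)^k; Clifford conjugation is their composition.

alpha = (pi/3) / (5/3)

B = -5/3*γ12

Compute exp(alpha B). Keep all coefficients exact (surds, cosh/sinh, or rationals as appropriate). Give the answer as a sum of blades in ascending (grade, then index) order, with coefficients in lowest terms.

B^2 = (-5/3)^2*(γ12)^2 = 25/9*(-1) = -25/9 (a basis 2-blade squares to minus the product of its generators' squares).
B^2 = -25/9 — circular case — the even/odd split gives cos and sin: l = 5/3, alpha*l = pi/3, so exp(alpha B) = cos(pi/3) + (sin(pi/3)/(5/3))*B = 1/2 + (3*sqrt(3)/10)*B.
Answer: 1/2 - sqrt(3)/2*γ12


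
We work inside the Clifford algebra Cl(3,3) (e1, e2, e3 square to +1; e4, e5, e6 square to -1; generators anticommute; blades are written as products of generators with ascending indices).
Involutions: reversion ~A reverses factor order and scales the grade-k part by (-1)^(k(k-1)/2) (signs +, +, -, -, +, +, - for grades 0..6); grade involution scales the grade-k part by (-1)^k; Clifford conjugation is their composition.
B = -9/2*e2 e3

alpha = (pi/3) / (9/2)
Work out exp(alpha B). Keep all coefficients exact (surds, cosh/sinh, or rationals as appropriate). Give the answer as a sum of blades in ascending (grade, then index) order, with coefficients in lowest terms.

B^2 = (-9/2)^2*(e2 e3)^2 = 81/4*(-1) = -81/4 (a basis 2-blade squares to minus the product of its generators' squares).
B^2 = -81/4 — the series telescopes trigonometrically here: l = 9/2, alpha*l = pi/3, so exp(alpha B) = cos(pi/3) + (sin(pi/3)/(9/2))*B = 1/2 + (sqrt(3)/9)*B.
Answer: 1/2 - sqrt(3)/2*e2 e3


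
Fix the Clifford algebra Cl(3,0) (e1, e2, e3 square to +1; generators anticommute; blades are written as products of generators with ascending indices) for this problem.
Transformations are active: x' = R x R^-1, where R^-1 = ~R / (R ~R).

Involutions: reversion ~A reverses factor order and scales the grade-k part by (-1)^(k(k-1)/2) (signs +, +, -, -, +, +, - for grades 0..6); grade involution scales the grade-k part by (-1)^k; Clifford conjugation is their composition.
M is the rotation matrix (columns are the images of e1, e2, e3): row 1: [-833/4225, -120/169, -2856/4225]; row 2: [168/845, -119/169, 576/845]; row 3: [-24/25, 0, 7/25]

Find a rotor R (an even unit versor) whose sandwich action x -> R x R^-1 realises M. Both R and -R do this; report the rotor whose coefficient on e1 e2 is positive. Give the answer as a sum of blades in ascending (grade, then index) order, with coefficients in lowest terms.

Method: write R = a + b12*e1 e2 + b13*e1 e3 + b23*e2 e3 with a^2 + b12^2 + b13^2 + b23^2 = 1 (so R^-1 = ~R). Expanding the columns R e_j ~R gives tr M = 4a^2 - 1 and, from the antisymmetric part, M21 - M12 = -4a*b12, M13 - M31 = 4a*b13, M32 - M23 = -4a*b23.
Here tr M = -105/169, so a^2 = (1 + tr M)/4 = 16/169 and a = ±4/13. Taking a = 4/13: M21 - M12 = 768/845, M13 - M31 = 48/169, M32 - M23 = -576/845, giving b12 = -48/65, b13 = 3/13, b23 = 36/65, i.e. R = 4/13 - 48/65*e1 e2 + 3/13*e1 e3 + 36/65*e2 e3.
Its e1 e2 coefficient is negative, so report the other preimage -R.
Answer: -4/13 + 48/65*e1 e2 - 3/13*e1 e3 - 36/65*e2 e3. Why the constraint matters: R and -R act identically through the sandwich — M has trace -105/169 either way — so only the sign condition on e1 e2 picks one of the two preimages.


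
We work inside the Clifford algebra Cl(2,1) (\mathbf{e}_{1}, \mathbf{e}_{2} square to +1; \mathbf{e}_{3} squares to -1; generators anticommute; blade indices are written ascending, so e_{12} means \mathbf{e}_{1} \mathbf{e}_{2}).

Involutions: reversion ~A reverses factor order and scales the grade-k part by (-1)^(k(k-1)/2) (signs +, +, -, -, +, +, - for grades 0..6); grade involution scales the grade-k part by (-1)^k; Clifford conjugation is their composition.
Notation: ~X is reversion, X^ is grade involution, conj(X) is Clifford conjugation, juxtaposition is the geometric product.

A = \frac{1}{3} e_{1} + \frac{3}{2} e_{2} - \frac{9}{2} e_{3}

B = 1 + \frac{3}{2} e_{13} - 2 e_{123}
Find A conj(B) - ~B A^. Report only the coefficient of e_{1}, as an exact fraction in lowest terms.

first term: \frac{85}{12} e_{1} + \frac{3}{2} e_{2} - 5 e_{3} - 9 e_{12} + 3 e_{13} - \frac{2}{3} e_{23} + \frac{9}{4} e_{123}
second term: \frac{77}{12} e_{1} - \frac{3}{2} e_{2} + 4 e_{3} - 9 e_{12} + 3 e_{13} - \frac{2}{3} e_{23} - \frac{9}{4} e_{123}
Answer: \frac{2}{3}


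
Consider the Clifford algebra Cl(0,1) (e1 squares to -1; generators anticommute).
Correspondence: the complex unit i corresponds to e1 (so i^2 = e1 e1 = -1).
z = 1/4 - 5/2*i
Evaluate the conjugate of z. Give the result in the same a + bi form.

In blades: z = 1/4 - 5/2*e1.
Conjugation here is Clifford conjugation: the scalar is fixed and the grade-1 and grade-2 blades all flip sign, giving 1/4 + 5/2*e1; translating back:
Answer: 1/4 + 5/2*i


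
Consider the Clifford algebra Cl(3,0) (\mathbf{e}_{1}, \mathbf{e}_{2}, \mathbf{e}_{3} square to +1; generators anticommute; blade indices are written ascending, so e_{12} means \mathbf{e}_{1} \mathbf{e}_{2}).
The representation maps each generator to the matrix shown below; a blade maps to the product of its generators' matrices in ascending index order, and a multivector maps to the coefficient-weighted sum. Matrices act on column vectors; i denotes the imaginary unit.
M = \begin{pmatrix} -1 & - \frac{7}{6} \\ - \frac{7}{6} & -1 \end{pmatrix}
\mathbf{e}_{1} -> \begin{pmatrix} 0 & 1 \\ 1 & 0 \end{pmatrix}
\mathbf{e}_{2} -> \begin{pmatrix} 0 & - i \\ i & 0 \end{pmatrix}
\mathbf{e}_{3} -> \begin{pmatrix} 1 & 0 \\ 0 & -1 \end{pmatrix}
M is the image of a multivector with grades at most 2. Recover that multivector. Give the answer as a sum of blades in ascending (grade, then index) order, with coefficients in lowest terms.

Method: 1, rho(e_{1}), rho(e_{2}), rho(e_{3}) form a trace-orthogonal basis of the 2x2 complex matrices (tr(X Y) = 2 if X = Y, else 0), so M = m0*1 + m1*rho(e_{1}) + m2*rho(e_{2}) + m3*rho(e_{3}) with m0 = tr(M)/2 = -1, m1 = tr(M rho(e_{1}))/2 = - \frac{7}{6}, m2 = tr(M rho(e_{2}))/2 = 0, m3 = tr(M rho(e_{3}))/2 = 0.
Multiplying table entries, the bivector images are rho(e_{12}) = i*rho(e_{3}), rho(e_{13}) = -i*rho(e_{2}), rho(e_{23}) = i*rho(e_{1}); with real blade coefficients the real parts of m0..m3 are the coefficients of 1, e_{1}, e_{2}, e_{3} and the imaginary parts give the bivectors (e_{23}: Im m1, e_{13}: -Im m2, e_{12}: Im m3).
Answer: -1 - \frac{7}{6} e_{1}


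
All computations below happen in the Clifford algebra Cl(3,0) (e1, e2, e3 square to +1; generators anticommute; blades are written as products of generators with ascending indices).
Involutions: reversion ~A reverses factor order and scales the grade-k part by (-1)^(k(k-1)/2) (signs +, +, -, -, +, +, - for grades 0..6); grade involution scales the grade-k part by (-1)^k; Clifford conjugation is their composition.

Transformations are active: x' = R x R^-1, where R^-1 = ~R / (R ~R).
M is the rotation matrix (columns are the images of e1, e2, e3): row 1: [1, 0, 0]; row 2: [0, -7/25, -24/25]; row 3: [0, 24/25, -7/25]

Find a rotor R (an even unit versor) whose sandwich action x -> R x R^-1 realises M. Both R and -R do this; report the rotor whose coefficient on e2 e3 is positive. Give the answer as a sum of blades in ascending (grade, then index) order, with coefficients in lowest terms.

Method: write R = a + b12*e1 e2 + b13*e1 e3 + b23*e2 e3 with a^2 + b12^2 + b13^2 + b23^2 = 1 (so R^-1 = ~R). Expanding the columns R e_j ~R gives tr M = 4a^2 - 1 and, from the antisymmetric part, M21 - M12 = -4a*b12, M13 - M31 = 4a*b13, M32 - M23 = -4a*b23.
Here tr M = 11/25, so a^2 = (1 + tr M)/4 = 9/25 and a = ±3/5. Taking a = 3/5: M21 - M12 = 0, M13 - M31 = 0, M32 - M23 = 48/25, giving b12 = 0, b13 = 0, b23 = -4/5, i.e. R = 3/5 - 4/5*e2 e3.
Its e2 e3 coefficient is negative, so report the other preimage -R.
Answer: -3/5 + 4/5*e2 e3. Recall the cover is two-to-one: with M of trace 11/25, both preimages act alike, and the stated e2 e3 sign chooses the sheet.


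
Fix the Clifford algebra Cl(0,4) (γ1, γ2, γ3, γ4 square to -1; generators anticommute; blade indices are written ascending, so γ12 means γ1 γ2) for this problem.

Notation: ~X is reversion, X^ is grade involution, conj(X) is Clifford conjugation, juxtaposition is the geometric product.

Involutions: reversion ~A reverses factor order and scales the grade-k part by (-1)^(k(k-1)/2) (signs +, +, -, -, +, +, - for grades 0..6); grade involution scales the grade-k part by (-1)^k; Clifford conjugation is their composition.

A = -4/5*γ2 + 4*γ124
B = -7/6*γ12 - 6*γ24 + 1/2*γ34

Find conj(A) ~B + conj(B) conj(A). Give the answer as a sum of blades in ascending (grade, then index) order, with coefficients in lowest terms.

first term: -346/15*γ1 - 142/15*γ4 - 2*γ123 - 2/5*γ234
second term: -374/15*γ1 + 2/15*γ4 + 2*γ123 - 2/5*γ234
Answer: -48*γ1 - 28/3*γ4 - 4/5*γ234


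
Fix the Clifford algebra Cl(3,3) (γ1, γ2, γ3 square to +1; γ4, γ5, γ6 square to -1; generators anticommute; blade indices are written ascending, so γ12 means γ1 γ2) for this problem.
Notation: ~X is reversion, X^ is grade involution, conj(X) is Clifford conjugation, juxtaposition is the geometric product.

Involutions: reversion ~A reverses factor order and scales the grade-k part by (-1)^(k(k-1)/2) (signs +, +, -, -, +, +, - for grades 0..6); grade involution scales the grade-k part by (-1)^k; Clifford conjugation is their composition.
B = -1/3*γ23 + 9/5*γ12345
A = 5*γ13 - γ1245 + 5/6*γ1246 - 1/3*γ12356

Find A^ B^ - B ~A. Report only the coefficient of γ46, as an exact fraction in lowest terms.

first term: 9/5*γ3 + 5/3*γ12 + 3/5*γ46 + 1/9*γ156 - 9*γ245 - 3/2*γ356 + 1/3*γ1345 - 5/18*γ1346
second term: -9/5*γ3 + 5/3*γ12 - 3/5*γ46 - 1/9*γ156 - 9*γ245 - 3/2*γ356 - 1/3*γ1345 + 5/18*γ1346
Answer: 6/5


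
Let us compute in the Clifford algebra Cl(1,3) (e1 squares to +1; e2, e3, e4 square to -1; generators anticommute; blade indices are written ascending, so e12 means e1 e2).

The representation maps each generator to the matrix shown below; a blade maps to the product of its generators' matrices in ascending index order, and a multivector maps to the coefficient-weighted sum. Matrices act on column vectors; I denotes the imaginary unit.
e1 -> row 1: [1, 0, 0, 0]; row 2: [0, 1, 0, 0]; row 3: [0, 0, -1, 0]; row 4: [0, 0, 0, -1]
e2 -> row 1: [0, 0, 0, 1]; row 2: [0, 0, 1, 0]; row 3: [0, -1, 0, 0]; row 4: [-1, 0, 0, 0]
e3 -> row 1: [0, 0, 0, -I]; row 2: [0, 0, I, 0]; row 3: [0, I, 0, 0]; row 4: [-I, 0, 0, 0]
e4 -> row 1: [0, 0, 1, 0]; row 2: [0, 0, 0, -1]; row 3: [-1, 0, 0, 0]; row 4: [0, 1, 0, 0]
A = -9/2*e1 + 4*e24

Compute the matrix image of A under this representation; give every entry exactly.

Bivector images (products of the table entries): rho(e24) = rho(e2)rho(e4) = row 1: [0, 1, 0, 0]; row 2: [-1, 0, 0, 0]; row 3: [0, 0, 0, 1]; row 4: [0, 0, -1, 0].
M = (-9/2)*rho(e1) + (4)*rho(e24), summed entrywise:
Answer: row 1: [-9/2, 4, 0, 0]; row 2: [-4, -9/2, 0, 0]; row 3: [0, 0, 9/2, 4]; row 4: [0, 0, -4, 9/2]


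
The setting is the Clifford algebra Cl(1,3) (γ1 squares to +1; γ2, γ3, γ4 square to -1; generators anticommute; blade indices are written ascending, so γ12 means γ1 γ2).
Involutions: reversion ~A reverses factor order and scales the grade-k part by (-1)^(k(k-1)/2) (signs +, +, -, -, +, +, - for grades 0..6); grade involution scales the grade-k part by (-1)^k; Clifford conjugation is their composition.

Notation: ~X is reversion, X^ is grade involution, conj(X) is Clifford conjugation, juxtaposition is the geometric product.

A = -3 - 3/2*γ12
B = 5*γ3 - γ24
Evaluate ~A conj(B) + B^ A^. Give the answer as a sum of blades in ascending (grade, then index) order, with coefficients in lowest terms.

first term: 15*γ3 - 3/2*γ14 - 3*γ24 - 15/2*γ123
second term: 15*γ3 + 3/2*γ14 + 3*γ24 + 15/2*γ123
Answer: 30*γ3


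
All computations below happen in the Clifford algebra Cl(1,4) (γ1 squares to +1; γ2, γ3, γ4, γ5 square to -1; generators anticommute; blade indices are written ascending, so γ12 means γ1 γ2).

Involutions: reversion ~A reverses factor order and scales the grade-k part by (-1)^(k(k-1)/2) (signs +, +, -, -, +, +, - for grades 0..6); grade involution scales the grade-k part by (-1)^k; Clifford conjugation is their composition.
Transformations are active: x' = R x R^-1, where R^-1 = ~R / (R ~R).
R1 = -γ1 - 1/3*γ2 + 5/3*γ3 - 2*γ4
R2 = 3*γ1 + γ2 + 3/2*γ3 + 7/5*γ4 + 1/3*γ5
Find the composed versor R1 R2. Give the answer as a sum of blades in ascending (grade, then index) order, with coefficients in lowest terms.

Distribute over the terms of R1 (each basis-blade product reordered to ascending indices, repeated generators contracted through their squares):
(-γ1) R2 = -3 - γ12 - 3/2*γ13 - 7/5*γ14 - 1/3*γ15
(-1/3*γ2) R2 = 1/3 + γ12 - 1/2*γ23 - 7/15*γ24 - 1/9*γ25
(5/3*γ3) R2 = -5/2 - 5*γ13 - 5/3*γ23 + 7/3*γ34 + 5/9*γ35
(-2*γ4) R2 = 14/5 + 6*γ14 + 2*γ24 + 3*γ34 - 2/3*γ45
Summing the partial products and collecting blades:
Answer: -71/30 - 13/2*γ13 + 23/5*γ14 - 1/3*γ15 - 13/6*γ23 + 23/15*γ24 - 1/9*γ25 + 16/3*γ34 + 5/9*γ35 - 2/3*γ45


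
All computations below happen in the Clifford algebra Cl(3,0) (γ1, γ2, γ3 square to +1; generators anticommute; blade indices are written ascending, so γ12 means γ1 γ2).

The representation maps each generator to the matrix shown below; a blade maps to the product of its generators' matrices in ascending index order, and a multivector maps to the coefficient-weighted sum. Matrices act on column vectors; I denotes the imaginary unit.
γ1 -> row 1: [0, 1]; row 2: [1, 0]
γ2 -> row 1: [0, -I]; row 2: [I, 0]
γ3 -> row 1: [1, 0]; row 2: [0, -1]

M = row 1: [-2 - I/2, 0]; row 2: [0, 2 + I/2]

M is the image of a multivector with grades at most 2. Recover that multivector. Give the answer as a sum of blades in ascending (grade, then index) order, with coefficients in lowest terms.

Method: 1, rho(γ1), rho(γ2), rho(γ3) form a trace-orthogonal basis of the 2x2 complex matrices (tr(X Y) = 2 if X = Y, else 0), so M = m0*1 + m1*rho(γ1) + m2*rho(γ2) + m3*rho(γ3) with m0 = tr(M)/2 = 0, m1 = tr(M rho(γ1))/2 = 0, m2 = tr(M rho(γ2))/2 = 0, m3 = tr(M rho(γ3))/2 = -2 - I/2.
Multiplying table entries, the bivector images are rho(γ12) = I*rho(γ3), rho(γ13) = -I*rho(γ2), rho(γ23) = I*rho(γ1); with real blade coefficients the real parts of m0..m3 are the coefficients of 1, γ1, γ2, γ3 and the imaginary parts give the bivectors (γ23: Im m1, γ13: -Im m2, γ12: Im m3).
Answer: -2*γ3 - 1/2*γ12


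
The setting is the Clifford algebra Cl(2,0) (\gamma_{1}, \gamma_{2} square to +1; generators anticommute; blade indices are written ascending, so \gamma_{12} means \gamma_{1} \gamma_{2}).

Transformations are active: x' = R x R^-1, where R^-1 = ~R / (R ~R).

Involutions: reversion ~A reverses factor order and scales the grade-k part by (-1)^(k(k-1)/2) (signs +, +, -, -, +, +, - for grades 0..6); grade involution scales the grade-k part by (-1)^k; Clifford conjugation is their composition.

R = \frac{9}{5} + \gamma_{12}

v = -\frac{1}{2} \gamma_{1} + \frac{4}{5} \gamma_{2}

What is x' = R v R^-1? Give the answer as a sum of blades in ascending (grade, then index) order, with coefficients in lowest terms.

~R = \frac{9}{5} - \gamma_{12}, and R ~R = \frac{106}{25}, so R^-1 = ~R / (\frac{106}{25}).
R v = -\frac{1}{10} \gamma_{1} + \frac{97}{50} \gamma_{2}
Answer: \frac{22}{53} \gamma_{1} + \frac{449}{530} \gamma_{2}


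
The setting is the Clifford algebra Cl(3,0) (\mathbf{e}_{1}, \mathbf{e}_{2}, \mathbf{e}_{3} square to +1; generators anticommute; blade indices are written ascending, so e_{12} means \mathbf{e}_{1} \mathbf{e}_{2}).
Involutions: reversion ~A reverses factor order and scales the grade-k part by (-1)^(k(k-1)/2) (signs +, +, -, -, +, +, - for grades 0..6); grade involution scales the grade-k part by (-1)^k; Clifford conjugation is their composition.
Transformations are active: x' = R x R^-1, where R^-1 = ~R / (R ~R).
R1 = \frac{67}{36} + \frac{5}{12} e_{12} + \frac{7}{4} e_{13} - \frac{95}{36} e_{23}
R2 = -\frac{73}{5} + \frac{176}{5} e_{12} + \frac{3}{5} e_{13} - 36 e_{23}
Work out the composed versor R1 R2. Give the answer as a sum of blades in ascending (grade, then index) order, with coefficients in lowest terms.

Distribute over the terms of R1 (each basis-blade product reordered to ascending indices, repeated generators contracted through their squares):
(\frac{67}{36}) R2 = -\frac{4891}{180} + \frac{2948}{45} e_{12} + \frac{67}{60} e_{13} - 67 e_{23}
(\frac{5}{12} e_{12}) R2 = -\frac{44}{3} - \frac{73}{12} e_{12} - 15 e_{13} - \frac{1}{4} e_{23}
(\frac{7}{4} e_{13}) R2 = -\frac{21}{20} + 63 e_{12} - \frac{511}{20} e_{13} + \frac{308}{5} e_{23}
(-\frac{95}{36} e_{23}) R2 = -95 - \frac{19}{12} e_{12} + \frac{836}{9} e_{13} + \frac{1387}{36} e_{23}
Summing the partial products and collecting blades:
Answer: -\frac{1241}{9} + \frac{5438}{45} e_{12} + \frac{4811}{90} e_{13} + \frac{2959}{90} e_{23}


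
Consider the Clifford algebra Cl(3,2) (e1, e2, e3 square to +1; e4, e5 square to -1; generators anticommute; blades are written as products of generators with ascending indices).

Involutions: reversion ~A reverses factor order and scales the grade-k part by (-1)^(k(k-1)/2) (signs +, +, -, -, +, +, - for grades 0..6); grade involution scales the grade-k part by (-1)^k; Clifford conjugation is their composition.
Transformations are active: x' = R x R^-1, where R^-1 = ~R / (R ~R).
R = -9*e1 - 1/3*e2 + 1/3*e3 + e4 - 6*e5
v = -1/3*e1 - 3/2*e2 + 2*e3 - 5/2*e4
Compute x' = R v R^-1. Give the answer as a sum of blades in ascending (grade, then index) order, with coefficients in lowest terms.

~R = -9*e1 - 1/3*e2 + 1/3*e3 + e4 - 6*e5, and R ~R = 398/9, so R^-1 = ~R / (398/9).
R v = 20/3 + 241/18*e1 e2 - 161/9*e1 e3 + 137/6*e1 e4 - 2*e1 e5 - 1/6*e2 e3 + 7/3*e2 e4 - 9*e2 e5 - 17/6*e3 e4 + 12*e3 e5 - 15*e4 e5
Answer: -1421/597*e1 + 557/398*e2 - 378/199*e3 + 1115/398*e4 - 360/199*e5


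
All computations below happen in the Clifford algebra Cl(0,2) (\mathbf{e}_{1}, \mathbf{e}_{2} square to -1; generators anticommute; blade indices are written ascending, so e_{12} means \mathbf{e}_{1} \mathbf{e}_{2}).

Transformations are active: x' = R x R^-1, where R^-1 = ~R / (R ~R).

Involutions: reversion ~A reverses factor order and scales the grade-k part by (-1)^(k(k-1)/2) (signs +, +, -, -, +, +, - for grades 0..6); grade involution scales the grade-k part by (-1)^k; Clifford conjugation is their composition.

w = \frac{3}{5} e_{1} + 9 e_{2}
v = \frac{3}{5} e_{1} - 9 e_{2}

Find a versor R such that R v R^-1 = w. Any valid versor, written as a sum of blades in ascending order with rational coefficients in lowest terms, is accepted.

Key observation: q(v) = q(w) = -\frac{2034}{25} (sandwiches preserve the norm), so R = v + w = \frac{6}{5} e_{1} works whenever it is invertible — the component of v along it is kept and (v - w)/2 reverses, sending v to w.
Answer: \frac{6}{5} e_{1}


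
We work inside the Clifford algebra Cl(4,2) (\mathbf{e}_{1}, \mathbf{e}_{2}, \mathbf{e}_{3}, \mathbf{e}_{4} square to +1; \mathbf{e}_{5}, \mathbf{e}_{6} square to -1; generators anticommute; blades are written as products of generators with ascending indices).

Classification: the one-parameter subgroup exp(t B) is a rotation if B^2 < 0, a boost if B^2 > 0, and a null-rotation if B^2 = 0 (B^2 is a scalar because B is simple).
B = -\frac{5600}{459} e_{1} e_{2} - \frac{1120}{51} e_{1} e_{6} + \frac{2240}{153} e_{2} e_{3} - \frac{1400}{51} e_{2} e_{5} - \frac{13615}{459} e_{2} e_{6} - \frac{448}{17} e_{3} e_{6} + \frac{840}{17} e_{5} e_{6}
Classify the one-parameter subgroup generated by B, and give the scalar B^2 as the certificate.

B^2 term by term: the squares give (-\frac{5600}{459})^2*(e_{1} e_{2})^2 + (-\frac{1120}{51})^2*(e_{1} e_{6})^2 + (\frac{2240}{153})^2*(e_{2} e_{3})^2 + (-\frac{1400}{51})^2*(e_{2} e_{5})^2 + (-\frac{13615}{459})^2*(e_{2} e_{6})^2 + (-\frac{448}{17})^2*(e_{3} e_{6})^2 + (\frac{840}{17})^2*(e_{5} e_{6})^2 = \frac{31360000}{210681}*(-1) + \frac{1254400}{2601}*(+1) + \frac{5017600}{23409}*(-1) + \frac{1960000}{2601}*(+1) + \frac{185368225}{210681}*(+1) + \frac{200704}{289}*(+1) + \frac{705600}{289}*(-1) = \frac{49}{9} (each basis 2-blade squares to minus the product of its generators' squares); cross terms between blades sharing an index anticommute and cancel; the commuting (index-disjoint) pairs give grade-4 terms 2*c*c'*(blade product), which cancel blade by blade — e_{1} e_{2} e_{3} e_{6}: \frac{5017600}{7803} - \frac{5017600}{7803} = 0; e_{1} e_{2} e_{5} e_{6}: -\frac{3136000}{2601} + \frac{3136000}{2601} = 0; e_{2} e_{3} e_{5} e_{6}: \frac{1254400}{867} - \frac{1254400}{867} = 0 — confirming B is simple. So B^2 = \frac{49}{9}.
Answer: boost, certificate B^2 = \frac{49}{9}. Because \frac{49}{9} is invariant under every versor sandwich, the classification follows from its sign alone.
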